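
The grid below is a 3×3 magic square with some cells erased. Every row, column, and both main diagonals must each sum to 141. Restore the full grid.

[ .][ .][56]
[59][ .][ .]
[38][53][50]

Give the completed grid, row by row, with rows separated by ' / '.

44 41 56 / 59 47 35 / 38 53 50

Column 1 must total 141; the given cells sum to 97, so (1,1) = 44.
Column 3 must total 141; the given cells sum to 106, so (2,3) = 35.
Main diagonal: 44 + 50 + ? = 141, so (2,2) = 47.
Using row 1: 44 + 56 + ? → (1,2) = 141 − 100 = 41.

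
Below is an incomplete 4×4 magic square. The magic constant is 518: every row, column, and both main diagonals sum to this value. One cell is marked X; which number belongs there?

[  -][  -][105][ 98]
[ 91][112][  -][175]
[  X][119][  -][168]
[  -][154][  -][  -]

84

From row 2, 518 − (91 + 112 + 175) gives (2,3) = 140.
Column 2 must total 518; the given cells sum to 385, so (1,2) = 133.
Column 4 must total 518; the given cells sum to 441, so (4,4) = 77.
Anti-diagonal needs 518; the known cells sum to 357, so (4,1) = 161.
From row 1, 518 − (133 + 105 + 98) gives (1,1) = 182.
The remaining cell in row 4 is (4,3) = 518 − 392 = 126.
Column 1: 182 + 91 + 161 + ? = 518, so (3,1) = 84.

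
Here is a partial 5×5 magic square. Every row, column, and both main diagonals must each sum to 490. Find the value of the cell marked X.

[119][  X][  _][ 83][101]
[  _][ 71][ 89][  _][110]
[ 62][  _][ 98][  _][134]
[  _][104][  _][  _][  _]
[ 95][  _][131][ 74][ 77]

Using row 5: 95 + 131 + 74 + 77 + ? → (5,2) = 490 − 377 = 113.
Column 5: 101 + 110 + 134 + 77 + ? = 490, so (4,5) = 68.
From main diagonal, 490 − (119 + 71 + 98 + 77) gives (4,4) = 125.
Using anti-diagonal: 101 + 98 + 104 + 95 + ? → (2,4) = 490 − 398 = 92.
Row 2 needs 490; the known cells sum to 362, so (2,1) = 128.
The remaining cell in column 1 is (4,1) = 490 − 404 = 86.
Column 4 needs 490; the known cells sum to 374, so (3,4) = 116.
From row 3, 490 − (62 + 98 + 116 + 134) gives (3,2) = 80.
From row 4, 490 − (86 + 104 + 125 + 68) gives (4,3) = 107.
Using column 2: 71 + 80 + 104 + 113 + ? → (1,2) = 490 − 368 = 122.

122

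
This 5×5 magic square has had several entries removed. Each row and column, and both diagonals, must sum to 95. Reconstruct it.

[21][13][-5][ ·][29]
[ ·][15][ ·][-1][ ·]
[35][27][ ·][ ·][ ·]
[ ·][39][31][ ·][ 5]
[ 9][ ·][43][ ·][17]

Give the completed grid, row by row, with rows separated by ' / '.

21 13 -5 37 29 / 33 15 7 -1 41 / 35 27 19 11 3 / -3 39 31 23 5 / 9 1 43 25 17

Row 1: 21 + 13 + (-5) + 29 + ? = 95, so (1,4) = 37.
Column 2 must total 95; the given cells sum to 94, so (5,2) = 1.
Using anti-diagonal: 29 + (-1) + 39 + 9 + ? → (3,3) = 95 − 76 = 19.
From row 5, 95 − (9 + 1 + 43 + 17) gives (5,4) = 25.
Using column 3: -5 + 19 + 31 + 43 + ? → (2,3) = 95 − 88 = 7.
Main diagonal must total 95; the given cells sum to 72, so (4,4) = 23.
Row 4 must total 95; the given cells sum to 98, so (4,1) = -3.
Column 1 must total 95; the given cells sum to 62, so (2,1) = 33.
Column 4 must total 95; the given cells sum to 84, so (3,4) = 11.
From row 2, 95 − (33 + 15 + 7 + (-1)) gives (2,5) = 41.
The remaining cell in row 3 is (3,5) = 95 − 92 = 3.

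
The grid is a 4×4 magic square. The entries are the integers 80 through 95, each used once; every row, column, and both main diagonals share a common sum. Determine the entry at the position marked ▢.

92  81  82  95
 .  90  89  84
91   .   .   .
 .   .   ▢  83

The entries are 80 through 95, which sum to 1400, so each line sums to 1400/4 = 350.
The remaining cell in row 2 is (2,1) = 350 − 263 = 87.
From column 1, 350 − (92 + 87 + 91) gives (4,1) = 80.
Column 4 needs 350; the known cells sum to 262, so (3,4) = 88.
Using main diagonal: 92 + 90 + 83 + ? → (3,3) = 350 − 265 = 85.
Anti-diagonal needs 350; the known cells sum to 264, so (3,2) = 86.
Column 2 must total 350; the given cells sum to 257, so (4,2) = 93.
Using column 3: 82 + 89 + 85 + ? → (4,3) = 350 − 256 = 94.

94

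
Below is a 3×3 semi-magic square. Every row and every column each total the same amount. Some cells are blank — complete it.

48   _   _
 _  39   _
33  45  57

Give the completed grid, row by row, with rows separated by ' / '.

48 51 36 / 54 39 42 / 33 45 57

Row 3 is already complete: 33 + 45 + 57 = 135, so that is the magic constant.
Column 1: 48 + 33 + ? = 135, so (2,1) = 54.
The remaining cell in column 2 is (1,2) = 135 − 84 = 51.
Using row 1: 48 + 51 + ? → (1,3) = 135 − 99 = 36.
Row 2 must total 135; the given cells sum to 93, so (2,3) = 42.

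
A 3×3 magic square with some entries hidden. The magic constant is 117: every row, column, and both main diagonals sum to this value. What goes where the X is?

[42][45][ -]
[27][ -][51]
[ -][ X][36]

The remaining cell in row 1 is (1,3) = 117 − 87 = 30.
From row 2, 117 − (27 + 51) gives (2,2) = 39.
Column 1 must total 117; the given cells sum to 69, so (3,1) = 48.
Column 2 must total 117; the given cells sum to 84, so (3,2) = 33.

33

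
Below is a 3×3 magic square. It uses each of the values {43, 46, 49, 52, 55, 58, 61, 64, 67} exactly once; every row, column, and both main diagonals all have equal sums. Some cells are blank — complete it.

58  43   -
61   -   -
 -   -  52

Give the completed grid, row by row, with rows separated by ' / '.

The 9 entries sum to 495, so each line sums to 495/3 = 165.
Row 1 needs 165; the known cells sum to 101, so (1,3) = 64.
Using column 1: 58 + 61 + ? → (3,1) = 165 − 119 = 46.
Column 3: 64 + 52 + ? = 165, so (2,3) = 49.
Main diagonal must total 165; the given cells sum to 110, so (2,2) = 55.
The remaining cell in row 3 is (3,2) = 165 − 98 = 67.

58 43 64 / 61 55 49 / 46 67 52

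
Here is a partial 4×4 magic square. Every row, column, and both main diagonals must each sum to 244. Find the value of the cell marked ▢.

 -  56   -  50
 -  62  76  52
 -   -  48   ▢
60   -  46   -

From row 2, 244 − (62 + 76 + 52) gives (2,1) = 54.
Column 3: 76 + 48 + 46 + ? = 244, so (1,3) = 74.
Using anti-diagonal: 50 + 76 + 60 + ? → (3,2) = 244 − 186 = 58.
From row 1, 244 − (56 + 74 + 50) gives (1,1) = 64.
Column 1 must total 244; the given cells sum to 178, so (3,1) = 66.
Using column 2: 56 + 62 + 58 + ? → (4,2) = 244 − 176 = 68.
Using main diagonal: 64 + 62 + 48 + ? → (4,4) = 244 − 174 = 70.
Row 3 needs 244; the known cells sum to 172, so (3,4) = 72.

72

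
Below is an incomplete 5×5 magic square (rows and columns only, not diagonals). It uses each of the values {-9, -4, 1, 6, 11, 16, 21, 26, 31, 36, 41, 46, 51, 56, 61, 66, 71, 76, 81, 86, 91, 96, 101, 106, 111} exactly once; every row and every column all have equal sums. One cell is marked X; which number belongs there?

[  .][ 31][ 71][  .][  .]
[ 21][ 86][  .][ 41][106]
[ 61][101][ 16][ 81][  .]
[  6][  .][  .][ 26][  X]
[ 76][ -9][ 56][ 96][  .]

66

The 25 entries sum to 1275, so each line sums to 1275/5 = 255.
From row 2, 255 − (21 + 86 + 41 + 106) gives (2,3) = 1.
Row 3: 61 + 101 + 16 + 81 + ? = 255, so (3,5) = -4.
Row 5 needs 255; the known cells sum to 219, so (5,5) = 36.
Column 1 needs 255; the known cells sum to 164, so (1,1) = 91.
Column 2 must total 255; the given cells sum to 209, so (4,2) = 46.
Column 3: 71 + 1 + 16 + 56 + ? = 255, so (4,3) = 111.
Using column 4: 41 + 81 + 26 + 96 + ? → (1,4) = 255 − 244 = 11.
From row 1, 255 − (91 + 31 + 71 + 11) gives (1,5) = 51.
The remaining cell in row 4 is (4,5) = 255 − 189 = 66.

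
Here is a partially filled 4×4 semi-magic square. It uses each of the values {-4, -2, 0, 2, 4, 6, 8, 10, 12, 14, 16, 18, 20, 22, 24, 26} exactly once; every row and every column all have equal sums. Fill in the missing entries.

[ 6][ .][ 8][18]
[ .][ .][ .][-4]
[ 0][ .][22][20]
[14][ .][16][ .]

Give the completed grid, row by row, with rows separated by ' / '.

The 16 entries sum to 176, so each line sums to 176/4 = 44.
The remaining cell in row 1 is (1,2) = 44 − 32 = 12.
Row 3 must total 44; the given cells sum to 42, so (3,2) = 2.
Column 1: 6 + 0 + 14 + ? = 44, so (2,1) = 24.
Column 3 must total 44; the given cells sum to 46, so (2,3) = -2.
Column 4 needs 44; the known cells sum to 34, so (4,4) = 10.
The remaining cell in row 2 is (2,2) = 44 − 18 = 26.
Row 4 must total 44; the given cells sum to 40, so (4,2) = 4.

6 12 8 18 / 24 26 -2 -4 / 0 2 22 20 / 14 4 16 10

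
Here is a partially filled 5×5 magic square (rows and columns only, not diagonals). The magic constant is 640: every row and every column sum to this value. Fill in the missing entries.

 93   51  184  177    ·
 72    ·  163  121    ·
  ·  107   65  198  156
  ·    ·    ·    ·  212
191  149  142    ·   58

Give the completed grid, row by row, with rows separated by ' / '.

From row 1, 640 − (93 + 51 + 184 + 177) gives (1,5) = 135.
Row 3 needs 640; the known cells sum to 526, so (3,1) = 114.
Using row 5: 191 + 149 + 142 + 58 + ? → (5,4) = 640 − 540 = 100.
From column 1, 640 − (93 + 72 + 114 + 191) gives (4,1) = 170.
The remaining cell in column 3 is (4,3) = 640 − 554 = 86.
Column 4 must total 640; the given cells sum to 596, so (4,4) = 44.
Column 5 must total 640; the given cells sum to 561, so (2,5) = 79.
The remaining cell in row 2 is (2,2) = 640 − 435 = 205.
The remaining cell in row 4 is (4,2) = 640 − 512 = 128.

93 51 184 177 135 / 72 205 163 121 79 / 114 107 65 198 156 / 170 128 86 44 212 / 191 149 142 100 58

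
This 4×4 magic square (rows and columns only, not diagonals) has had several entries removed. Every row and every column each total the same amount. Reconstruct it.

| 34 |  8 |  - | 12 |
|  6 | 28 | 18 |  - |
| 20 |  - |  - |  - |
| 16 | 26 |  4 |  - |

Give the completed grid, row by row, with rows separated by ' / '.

Column 1 is already complete: 34 + 6 + 20 + 16 = 76, so that is the magic constant.
Using row 1: 34 + 8 + 12 + ? → (1,3) = 76 − 54 = 22.
The remaining cell in row 2 is (2,4) = 76 − 52 = 24.
From row 4, 76 − (16 + 26 + 4) gives (4,4) = 30.
Using column 2: 8 + 28 + 26 + ? → (3,2) = 76 − 62 = 14.
Column 3: 22 + 18 + 4 + ? = 76, so (3,3) = 32.
From column 4, 76 − (12 + 24 + 30) gives (3,4) = 10.

34 8 22 12 / 6 28 18 24 / 20 14 32 10 / 16 26 4 30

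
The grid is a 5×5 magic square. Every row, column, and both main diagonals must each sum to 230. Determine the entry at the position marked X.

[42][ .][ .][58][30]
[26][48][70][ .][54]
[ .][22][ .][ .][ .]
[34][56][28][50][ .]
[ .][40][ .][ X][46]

From row 2, 230 − (26 + 48 + 70 + 54) gives (2,4) = 32.
From row 4, 230 − (34 + 56 + 28 + 50) gives (4,5) = 62.
Column 2 must total 230; the given cells sum to 166, so (1,2) = 64.
From column 5, 230 − (30 + 54 + 62 + 46) gives (3,5) = 38.
From main diagonal, 230 − (42 + 48 + 50 + 46) gives (3,3) = 44.
Anti-diagonal: 30 + 32 + 44 + 56 + ? = 230, so (5,1) = 68.
Using row 1: 42 + 64 + 58 + 30 + ? → (1,3) = 230 − 194 = 36.
Column 1 needs 230; the known cells sum to 170, so (3,1) = 60.
Using column 3: 36 + 70 + 44 + 28 + ? → (5,3) = 230 − 178 = 52.
Using row 3: 60 + 22 + 44 + 38 + ? → (3,4) = 230 − 164 = 66.
Row 5 needs 230; the known cells sum to 206, so (5,4) = 24.

24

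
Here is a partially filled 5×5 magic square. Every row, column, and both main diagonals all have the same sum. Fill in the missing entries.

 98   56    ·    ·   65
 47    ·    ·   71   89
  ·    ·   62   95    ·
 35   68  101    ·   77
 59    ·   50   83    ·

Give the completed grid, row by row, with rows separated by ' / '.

98 56 74 32 65 / 47 80 38 71 89 / 86 29 62 95 53 / 35 68 101 44 77 / 59 92 50 83 41

Anti-diagonal is already complete: 65 + 71 + 62 + 68 + 59 = 325, so that is the magic constant.
Row 4 must total 325; the given cells sum to 281, so (4,4) = 44.
Column 1 needs 325; the known cells sum to 239, so (3,1) = 86.
Column 4: 71 + 95 + 44 + 83 + ? = 325, so (1,4) = 32.
Row 1: 98 + 56 + 32 + 65 + ? = 325, so (1,3) = 74.
Column 3 needs 325; the known cells sum to 287, so (2,3) = 38.
Row 2 must total 325; the given cells sum to 245, so (2,2) = 80.
Main diagonal must total 325; the given cells sum to 284, so (5,5) = 41.
Row 5: 59 + 50 + 83 + 41 + ? = 325, so (5,2) = 92.
Using column 2: 56 + 80 + 68 + 92 + ? → (3,2) = 325 − 296 = 29.
Column 5: 65 + 89 + 77 + 41 + ? = 325, so (3,5) = 53.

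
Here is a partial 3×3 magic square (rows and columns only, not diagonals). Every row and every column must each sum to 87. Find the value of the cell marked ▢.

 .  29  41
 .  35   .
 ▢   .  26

38

From row 1, 87 − (29 + 41) gives (1,1) = 17.
From column 2, 87 − (29 + 35) gives (3,2) = 23.
The remaining cell in column 3 is (2,3) = 87 − 67 = 20.
Row 2 needs 87; the known cells sum to 55, so (2,1) = 32.
From row 3, 87 − (23 + 26) gives (3,1) = 38.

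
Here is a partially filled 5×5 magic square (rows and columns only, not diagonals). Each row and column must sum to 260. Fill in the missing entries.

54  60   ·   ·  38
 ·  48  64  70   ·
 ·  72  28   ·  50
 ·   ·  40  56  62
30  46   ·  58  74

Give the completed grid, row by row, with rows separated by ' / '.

54 60 76 32 38 / 42 48 64 70 36 / 66 72 28 44 50 / 68 34 40 56 62 / 30 46 52 58 74

Using row 5: 30 + 46 + 58 + 74 + ? → (5,3) = 260 − 208 = 52.
Column 2: 60 + 48 + 72 + 46 + ? = 260, so (4,2) = 34.
Column 3: 64 + 28 + 40 + 52 + ? = 260, so (1,3) = 76.
Using column 5: 38 + 50 + 62 + 74 + ? → (2,5) = 260 − 224 = 36.
Row 1: 54 + 60 + 76 + 38 + ? = 260, so (1,4) = 32.
The remaining cell in row 2 is (2,1) = 260 − 218 = 42.
Row 4: 34 + 40 + 56 + 62 + ? = 260, so (4,1) = 68.
From column 1, 260 − (54 + 42 + 68 + 30) gives (3,1) = 66.
Column 4 needs 260; the known cells sum to 216, so (3,4) = 44.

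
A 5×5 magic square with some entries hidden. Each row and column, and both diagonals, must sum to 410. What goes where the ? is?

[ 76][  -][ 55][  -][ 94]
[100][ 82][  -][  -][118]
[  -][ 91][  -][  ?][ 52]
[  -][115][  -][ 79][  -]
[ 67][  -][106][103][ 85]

70

From row 5, 410 − (67 + 106 + 103 + 85) gives (5,2) = 49.
The remaining cell in column 2 is (1,2) = 410 − 337 = 73.
The remaining cell in column 5 is (4,5) = 410 − 349 = 61.
Main diagonal needs 410; the known cells sum to 322, so (3,3) = 88.
Anti-diagonal needs 410; the known cells sum to 364, so (2,4) = 46.
Row 1: 76 + 73 + 55 + 94 + ? = 410, so (1,4) = 112.
Using row 2: 100 + 82 + 46 + 118 + ? → (2,3) = 410 − 346 = 64.
The remaining cell in column 3 is (4,3) = 410 − 313 = 97.
Column 4 needs 410; the known cells sum to 340, so (3,4) = 70.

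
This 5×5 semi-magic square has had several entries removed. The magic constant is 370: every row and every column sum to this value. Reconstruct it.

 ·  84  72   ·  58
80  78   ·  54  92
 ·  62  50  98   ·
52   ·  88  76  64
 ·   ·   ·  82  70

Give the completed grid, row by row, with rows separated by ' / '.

From row 2, 370 − (80 + 78 + 54 + 92) gives (2,3) = 66.
From row 4, 370 − (52 + 88 + 76 + 64) gives (4,2) = 90.
The remaining cell in column 2 is (5,2) = 370 − 314 = 56.
Column 3 must total 370; the given cells sum to 276, so (5,3) = 94.
Column 4: 54 + 98 + 76 + 82 + ? = 370, so (1,4) = 60.
The remaining cell in column 5 is (3,5) = 370 − 284 = 86.
Using row 1: 84 + 72 + 60 + 58 + ? → (1,1) = 370 − 274 = 96.
Row 3: 62 + 50 + 98 + 86 + ? = 370, so (3,1) = 74.
Row 5 must total 370; the given cells sum to 302, so (5,1) = 68.

96 84 72 60 58 / 80 78 66 54 92 / 74 62 50 98 86 / 52 90 88 76 64 / 68 56 94 82 70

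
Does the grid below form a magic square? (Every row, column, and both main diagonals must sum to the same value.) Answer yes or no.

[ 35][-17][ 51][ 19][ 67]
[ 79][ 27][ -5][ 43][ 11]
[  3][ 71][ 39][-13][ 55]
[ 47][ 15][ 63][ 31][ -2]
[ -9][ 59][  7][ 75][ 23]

No — column 5 sums to 154 but row 1 sums to 155.

Row 1: 35 + (-17) + 51 + 19 + 67 = 155.
Row 2: 79 + 27 + (-5) + 43 + 11 = 155.
Row 3: 3 + 71 + 39 + (-13) + 55 = 155.
Row 4: 47 + 15 + 63 + 31 + (-2) = 154.
Row 5: -9 + 59 + 7 + 75 + 23 = 155.
Column 1: 35 + 79 + 3 + 47 + (-9) = 155.
Column 2: -17 + 27 + 71 + 15 + 59 = 155.
Column 3: 51 + (-5) + 39 + 63 + 7 = 155.
Column 4: 19 + 43 + (-13) + 31 + 75 = 155.
Column 5: 67 + 11 + 55 + (-2) + 23 = 154.
Main diagonal: 35 + 27 + 39 + 31 + 23 = 155.
Anti-diagonal: 67 + 43 + 39 + 15 + (-9) = 155.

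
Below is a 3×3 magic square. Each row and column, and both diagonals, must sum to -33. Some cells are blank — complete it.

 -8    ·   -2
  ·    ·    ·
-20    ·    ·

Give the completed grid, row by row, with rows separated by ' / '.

Row 1 must total -33; the given cells sum to -10, so (1,2) = -23.
Using column 1: -8 + (-20) + ? → (2,1) = -33 − (-28) = -5.
Anti-diagonal needs -33; the known cells sum to -22, so (2,2) = -11.
From row 2, -33 − (-5 + (-11)) gives (2,3) = -17.
Using column 2: -23 + (-11) + ? → (3,2) = -33 − (-34) = 1.
From column 3, -33 − (-2 + (-17)) gives (3,3) = -14.

-8 -23 -2 / -5 -11 -17 / -20 1 -14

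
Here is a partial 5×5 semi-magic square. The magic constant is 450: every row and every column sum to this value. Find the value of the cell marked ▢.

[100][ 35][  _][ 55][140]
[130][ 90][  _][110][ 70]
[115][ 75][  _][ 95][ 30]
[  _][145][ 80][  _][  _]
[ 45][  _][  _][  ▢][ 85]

From row 1, 450 − (100 + 35 + 55 + 140) gives (1,3) = 120.
From row 2, 450 − (130 + 90 + 110 + 70) gives (2,3) = 50.
Row 3 needs 450; the known cells sum to 315, so (3,3) = 135.
Using column 1: 100 + 130 + 115 + 45 + ? → (4,1) = 450 − 390 = 60.
From column 2, 450 − (35 + 90 + 75 + 145) gives (5,2) = 105.
Column 3 needs 450; the known cells sum to 385, so (5,3) = 65.
The remaining cell in column 5 is (4,5) = 450 − 325 = 125.
From row 4, 450 − (60 + 145 + 80 + 125) gives (4,4) = 40.
From row 5, 450 − (45 + 105 + 65 + 85) gives (5,4) = 150.

150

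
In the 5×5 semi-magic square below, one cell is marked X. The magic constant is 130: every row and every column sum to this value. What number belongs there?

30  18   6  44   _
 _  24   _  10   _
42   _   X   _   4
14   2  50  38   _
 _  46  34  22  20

28

Row 1 needs 130; the known cells sum to 98, so (1,5) = 32.
Row 4: 14 + 2 + 50 + 38 + ? = 130, so (4,5) = 26.
Row 5 must total 130; the given cells sum to 122, so (5,1) = 8.
Column 1 must total 130; the given cells sum to 94, so (2,1) = 36.
Using column 2: 18 + 24 + 2 + 46 + ? → (3,2) = 130 − 90 = 40.
Column 4 needs 130; the known cells sum to 114, so (3,4) = 16.
The remaining cell in column 5 is (2,5) = 130 − 82 = 48.
The remaining cell in row 2 is (2,3) = 130 − 118 = 12.
Row 3 must total 130; the given cells sum to 102, so (3,3) = 28.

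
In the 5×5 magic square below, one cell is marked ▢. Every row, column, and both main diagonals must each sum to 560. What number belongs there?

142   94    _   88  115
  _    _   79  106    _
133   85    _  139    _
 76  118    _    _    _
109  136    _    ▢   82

130

The remaining cell in row 1 is (1,3) = 560 − 439 = 121.
From column 1, 560 − (142 + 133 + 76 + 109) gives (2,1) = 100.
The remaining cell in column 2 is (2,2) = 560 − 433 = 127.
From anti-diagonal, 560 − (115 + 106 + 118 + 109) gives (3,3) = 112.
From row 2, 560 − (100 + 127 + 79 + 106) gives (2,5) = 148.
The remaining cell in row 3 is (3,5) = 560 − 469 = 91.
Column 5 needs 560; the known cells sum to 436, so (4,5) = 124.
Using main diagonal: 142 + 127 + 112 + 82 + ? → (4,4) = 560 − 463 = 97.
Row 4 needs 560; the known cells sum to 415, so (4,3) = 145.
Column 3: 121 + 79 + 112 + 145 + ? = 560, so (5,3) = 103.
Column 4 must total 560; the given cells sum to 430, so (5,4) = 130.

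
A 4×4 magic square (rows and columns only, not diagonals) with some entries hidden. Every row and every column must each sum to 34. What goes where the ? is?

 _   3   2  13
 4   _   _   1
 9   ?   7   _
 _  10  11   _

6

The remaining cell in row 1 is (1,1) = 34 − 18 = 16.
Column 1: 16 + 4 + 9 + ? = 34, so (4,1) = 5.
Column 3: 2 + 7 + 11 + ? = 34, so (2,3) = 14.
From row 2, 34 − (4 + 14 + 1) gives (2,2) = 15.
Using row 4: 5 + 10 + 11 + ? → (4,4) = 34 − 26 = 8.
The remaining cell in column 2 is (3,2) = 34 − 28 = 6.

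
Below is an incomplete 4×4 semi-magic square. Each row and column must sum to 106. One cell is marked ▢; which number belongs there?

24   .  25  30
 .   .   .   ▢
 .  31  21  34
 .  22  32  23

Row 1 needs 106; the known cells sum to 79, so (1,2) = 27.
Row 3: 31 + 21 + 34 + ? = 106, so (3,1) = 20.
Using row 4: 22 + 32 + 23 + ? → (4,1) = 106 − 77 = 29.
Using column 1: 24 + 20 + 29 + ? → (2,1) = 106 − 73 = 33.
Using column 2: 27 + 31 + 22 + ? → (2,2) = 106 − 80 = 26.
The remaining cell in column 3 is (2,3) = 106 − 78 = 28.
Column 4: 30 + 34 + 23 + ? = 106, so (2,4) = 19.

19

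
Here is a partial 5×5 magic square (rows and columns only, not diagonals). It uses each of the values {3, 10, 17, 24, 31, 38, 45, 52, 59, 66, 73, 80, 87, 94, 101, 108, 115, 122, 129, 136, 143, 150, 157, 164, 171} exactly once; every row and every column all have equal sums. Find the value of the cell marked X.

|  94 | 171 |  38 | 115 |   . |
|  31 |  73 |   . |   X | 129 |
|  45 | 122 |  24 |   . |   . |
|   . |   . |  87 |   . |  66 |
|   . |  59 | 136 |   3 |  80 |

The 25 entries sum to 2175, so each line sums to 2175/5 = 435.
Row 1: 94 + 171 + 38 + 115 + ? = 435, so (1,5) = 17.
Row 5: 59 + 136 + 3 + 80 + ? = 435, so (5,1) = 157.
Column 1 must total 435; the given cells sum to 327, so (4,1) = 108.
Column 2 must total 435; the given cells sum to 425, so (4,2) = 10.
Column 3 needs 435; the known cells sum to 285, so (2,3) = 150.
Using column 5: 17 + 129 + 66 + 80 + ? → (3,5) = 435 − 292 = 143.
Using row 2: 31 + 73 + 150 + 129 + ? → (2,4) = 435 − 383 = 52.

52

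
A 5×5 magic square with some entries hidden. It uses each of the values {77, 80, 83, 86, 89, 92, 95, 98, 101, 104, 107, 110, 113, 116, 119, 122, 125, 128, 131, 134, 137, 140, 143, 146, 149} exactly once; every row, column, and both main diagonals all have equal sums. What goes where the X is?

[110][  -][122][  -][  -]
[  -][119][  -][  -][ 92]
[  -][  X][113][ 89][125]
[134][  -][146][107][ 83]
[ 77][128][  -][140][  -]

137

The 25 entries sum to 2825, so each line sums to 2825/5 = 565.
Using row 4: 134 + 146 + 107 + 83 + ? → (4,2) = 565 − 470 = 95.
Main diagonal needs 565; the known cells sum to 449, so (5,5) = 116.
Row 5 must total 565; the given cells sum to 461, so (5,3) = 104.
Column 3 must total 565; the given cells sum to 485, so (2,3) = 80.
Column 5 needs 565; the known cells sum to 416, so (1,5) = 149.
Anti-diagonal: 149 + 113 + 95 + 77 + ? = 565, so (2,4) = 131.
From row 2, 565 − (119 + 80 + 131 + 92) gives (2,1) = 143.
From column 1, 565 − (110 + 143 + 134 + 77) gives (3,1) = 101.
Column 4 needs 565; the known cells sum to 467, so (1,4) = 98.
From row 1, 565 − (110 + 122 + 98 + 149) gives (1,2) = 86.
Row 3: 101 + 113 + 89 + 125 + ? = 565, so (3,2) = 137.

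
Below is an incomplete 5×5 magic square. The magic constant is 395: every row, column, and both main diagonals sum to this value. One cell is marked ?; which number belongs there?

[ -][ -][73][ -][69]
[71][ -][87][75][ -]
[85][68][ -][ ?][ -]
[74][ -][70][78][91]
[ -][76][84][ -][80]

89

Row 4: 74 + 70 + 78 + 91 + ? = 395, so (4,2) = 82.
Column 3 needs 395; the known cells sum to 314, so (3,3) = 81.
Anti-diagonal: 69 + 75 + 81 + 82 + ? = 395, so (5,1) = 88.
Row 5 needs 395; the known cells sum to 328, so (5,4) = 67.
The remaining cell in column 1 is (1,1) = 395 − 318 = 77.
The remaining cell in main diagonal is (2,2) = 395 − 316 = 79.
Using row 2: 71 + 79 + 87 + 75 + ? → (2,5) = 395 − 312 = 83.
Column 2: 79 + 68 + 82 + 76 + ? = 395, so (1,2) = 90.
Column 5: 69 + 83 + 91 + 80 + ? = 395, so (3,5) = 72.
Row 1: 77 + 90 + 73 + 69 + ? = 395, so (1,4) = 86.
Using row 3: 85 + 68 + 81 + 72 + ? → (3,4) = 395 − 306 = 89.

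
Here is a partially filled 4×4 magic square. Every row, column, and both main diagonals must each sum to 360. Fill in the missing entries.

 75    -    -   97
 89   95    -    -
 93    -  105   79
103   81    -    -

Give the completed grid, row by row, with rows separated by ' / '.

Row 3: 93 + 105 + 79 + ? = 360, so (3,2) = 83.
Column 2 must total 360; the given cells sum to 259, so (1,2) = 101.
Main diagonal: 75 + 95 + 105 + ? = 360, so (4,4) = 85.
Anti-diagonal must total 360; the given cells sum to 283, so (2,3) = 77.
Row 1: 75 + 101 + 97 + ? = 360, so (1,3) = 87.
The remaining cell in row 2 is (2,4) = 360 − 261 = 99.
From row 4, 360 − (103 + 81 + 85) gives (4,3) = 91.

75 101 87 97 / 89 95 77 99 / 93 83 105 79 / 103 81 91 85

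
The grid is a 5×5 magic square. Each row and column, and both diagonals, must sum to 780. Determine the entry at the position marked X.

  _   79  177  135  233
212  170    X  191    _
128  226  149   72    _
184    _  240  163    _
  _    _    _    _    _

Using row 1: 79 + 177 + 135 + 233 + ? → (1,1) = 780 − 624 = 156.
From row 3, 780 − (128 + 226 + 149 + 72) gives (3,5) = 205.
Column 1: 156 + 212 + 128 + 184 + ? = 780, so (5,1) = 100.
Column 4: 135 + 191 + 72 + 163 + ? = 780, so (5,4) = 219.
Main diagonal must total 780; the given cells sum to 638, so (5,5) = 142.
Anti-diagonal: 233 + 191 + 149 + 100 + ? = 780, so (4,2) = 107.
From row 4, 780 − (184 + 107 + 240 + 163) gives (4,5) = 86.
Column 2 must total 780; the given cells sum to 582, so (5,2) = 198.
Using column 5: 233 + 205 + 86 + 142 + ? → (2,5) = 780 − 666 = 114.
Using row 2: 212 + 170 + 191 + 114 + ? → (2,3) = 780 − 687 = 93.

93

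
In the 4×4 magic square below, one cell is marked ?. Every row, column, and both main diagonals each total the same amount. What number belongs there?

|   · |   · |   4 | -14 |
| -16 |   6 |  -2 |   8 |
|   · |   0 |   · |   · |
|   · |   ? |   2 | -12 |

Row 2 is complete and sums to -4; that is the magic constant.
Column 3 must total -4; the given cells sum to 4, so (3,3) = -8.
From column 4, -4 − (-14 + 8 + (-12)) gives (3,4) = 14.
The remaining cell in main diagonal is (1,1) = -4 − (-14) = 10.
From anti-diagonal, -4 − (-14 + (-2) + 0) gives (4,1) = 12.
From row 1, -4 − (10 + 4 + (-14)) gives (1,2) = -4.
Row 3 needs -4; the known cells sum to 6, so (3,1) = -10.
From row 4, -4 − (12 + 2 + (-12)) gives (4,2) = -6.

-6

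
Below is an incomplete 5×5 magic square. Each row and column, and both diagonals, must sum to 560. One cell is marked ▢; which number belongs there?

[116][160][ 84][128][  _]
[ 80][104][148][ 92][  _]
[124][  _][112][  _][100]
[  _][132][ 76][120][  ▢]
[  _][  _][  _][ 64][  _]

Row 1 must total 560; the given cells sum to 488, so (1,5) = 72.
Using row 2: 80 + 104 + 148 + 92 + ? → (2,5) = 560 − 424 = 136.
Using column 3: 84 + 148 + 112 + 76 + ? → (5,3) = 560 − 420 = 140.
Column 4: 128 + 92 + 120 + 64 + ? = 560, so (3,4) = 156.
Main diagonal must total 560; the given cells sum to 452, so (5,5) = 108.
From anti-diagonal, 560 − (72 + 92 + 112 + 132) gives (5,1) = 152.
Row 3: 124 + 112 + 156 + 100 + ? = 560, so (3,2) = 68.
Row 5 needs 560; the known cells sum to 464, so (5,2) = 96.
Column 1 must total 560; the given cells sum to 472, so (4,1) = 88.
Using column 5: 72 + 136 + 100 + 108 + ? → (4,5) = 560 − 416 = 144.

144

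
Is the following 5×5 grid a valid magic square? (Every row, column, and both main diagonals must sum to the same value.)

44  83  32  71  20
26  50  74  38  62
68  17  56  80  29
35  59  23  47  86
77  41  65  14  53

Row 1: 44 + 83 + 32 + 71 + 20 = 250.
Row 2: 26 + 50 + 74 + 38 + 62 = 250.
Row 3: 68 + 17 + 56 + 80 + 29 = 250.
Row 4: 35 + 59 + 23 + 47 + 86 = 250.
Row 5: 77 + 41 + 65 + 14 + 53 = 250.
Column 1: 44 + 26 + 68 + 35 + 77 = 250.
Column 2: 83 + 50 + 17 + 59 + 41 = 250.
Column 3: 32 + 74 + 56 + 23 + 65 = 250.
Column 4: 71 + 38 + 80 + 47 + 14 = 250.
Column 5: 20 + 62 + 29 + 86 + 53 = 250.
Main diagonal: 44 + 50 + 56 + 47 + 53 = 250.
Anti-diagonal: 20 + 38 + 56 + 59 + 77 = 250.
All lines sum to 250.

Yes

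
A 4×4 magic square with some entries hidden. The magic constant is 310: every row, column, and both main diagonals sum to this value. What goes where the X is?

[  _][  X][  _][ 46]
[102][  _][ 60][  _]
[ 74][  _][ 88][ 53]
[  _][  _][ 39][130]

Row 3: 74 + 88 + 53 + ? = 310, so (3,2) = 95.
Column 3 must total 310; the given cells sum to 187, so (1,3) = 123.
The remaining cell in column 4 is (2,4) = 310 − 229 = 81.
The remaining cell in anti-diagonal is (4,1) = 310 − 201 = 109.
Row 2 must total 310; the given cells sum to 243, so (2,2) = 67.
Using row 4: 109 + 39 + 130 + ? → (4,2) = 310 − 278 = 32.
From column 1, 310 − (102 + 74 + 109) gives (1,1) = 25.
Using column 2: 67 + 95 + 32 + ? → (1,2) = 310 − 194 = 116.

116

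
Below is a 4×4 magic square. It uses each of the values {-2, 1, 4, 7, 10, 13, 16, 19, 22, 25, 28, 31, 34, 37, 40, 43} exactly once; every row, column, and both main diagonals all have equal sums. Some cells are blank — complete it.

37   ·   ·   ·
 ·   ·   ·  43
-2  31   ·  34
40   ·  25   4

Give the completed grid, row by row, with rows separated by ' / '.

37 16 28 1 / 7 22 10 43 / -2 31 19 34 / 40 13 25 4

The 16 entries sum to 328, so each line sums to 328/4 = 82.
Row 3 must total 82; the given cells sum to 63, so (3,3) = 19.
From row 4, 82 − (40 + 25 + 4) gives (4,2) = 13.
Column 1: 37 + (-2) + 40 + ? = 82, so (2,1) = 7.
Using column 4: 43 + 34 + 4 + ? → (1,4) = 82 − 81 = 1.
Main diagonal must total 82; the given cells sum to 60, so (2,2) = 22.
Using anti-diagonal: 1 + 31 + 40 + ? → (2,3) = 82 − 72 = 10.
Using column 2: 22 + 31 + 13 + ? → (1,2) = 82 − 66 = 16.
The remaining cell in column 3 is (1,3) = 82 − 54 = 28.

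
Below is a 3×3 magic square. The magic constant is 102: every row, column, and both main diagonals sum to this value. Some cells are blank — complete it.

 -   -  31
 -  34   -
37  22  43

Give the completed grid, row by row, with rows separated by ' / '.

Column 2 must total 102; the given cells sum to 56, so (1,2) = 46.
Using column 3: 31 + 43 + ? → (2,3) = 102 − 74 = 28.
From main diagonal, 102 − (34 + 43) gives (1,1) = 25.
Row 2 must total 102; the given cells sum to 62, so (2,1) = 40.

25 46 31 / 40 34 28 / 37 22 43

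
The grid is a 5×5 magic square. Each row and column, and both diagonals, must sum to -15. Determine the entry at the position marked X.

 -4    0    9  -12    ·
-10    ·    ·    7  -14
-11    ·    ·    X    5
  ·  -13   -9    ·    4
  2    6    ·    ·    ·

Row 1 needs -15; the known cells sum to -7, so (1,5) = -8.
Using column 1: -4 + (-10) + (-11) + 2 + ? → (4,1) = -15 − (-23) = 8.
Using column 5: -8 + (-14) + 5 + 4 + ? → (5,5) = -15 − (-13) = -2.
Anti-diagonal needs -15; the known cells sum to -12, so (3,3) = -3.
From row 4, -15 − (8 + (-13) + (-9) + 4) gives (4,4) = -5.
Main diagonal needs -15; the known cells sum to -14, so (2,2) = -1.
From row 2, -15 − (-10 + (-1) + 7 + (-14)) gives (2,3) = 3.
Column 2 needs -15; the known cells sum to -8, so (3,2) = -7.
Using column 3: 9 + 3 + (-3) + (-9) + ? → (5,3) = -15 − 0 = -15.
Row 3: -11 + (-7) + (-3) + 5 + ? = -15, so (3,4) = 1.

1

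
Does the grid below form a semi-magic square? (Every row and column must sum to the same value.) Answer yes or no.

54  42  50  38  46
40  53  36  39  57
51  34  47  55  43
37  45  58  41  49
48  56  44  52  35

No — column 4 sums to 225 but column 3 sums to 235.

Row 1: 54 + 42 + 50 + 38 + 46 = 230.
Row 2: 40 + 53 + 36 + 39 + 57 = 225.
Row 3: 51 + 34 + 47 + 55 + 43 = 230.
Row 4: 37 + 45 + 58 + 41 + 49 = 230.
Row 5: 48 + 56 + 44 + 52 + 35 = 235.
Column 1: 54 + 40 + 51 + 37 + 48 = 230.
Column 2: 42 + 53 + 34 + 45 + 56 = 230.
Column 3: 50 + 36 + 47 + 58 + 44 = 235.
Column 4: 38 + 39 + 55 + 41 + 52 = 225.
Column 5: 46 + 57 + 43 + 49 + 35 = 230.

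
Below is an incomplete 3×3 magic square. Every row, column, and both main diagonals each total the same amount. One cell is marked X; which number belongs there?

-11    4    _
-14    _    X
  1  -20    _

Column 1 is complete and sums to -24; that is the magic constant.
Row 1 needs -24; the known cells sum to -7, so (1,3) = -17.
Row 3 needs -24; the known cells sum to -19, so (3,3) = -5.
From column 2, -24 − (4 + (-20)) gives (2,2) = -8.
Using column 3: -17 + (-5) + ? → (2,3) = -24 − (-22) = -2.

-2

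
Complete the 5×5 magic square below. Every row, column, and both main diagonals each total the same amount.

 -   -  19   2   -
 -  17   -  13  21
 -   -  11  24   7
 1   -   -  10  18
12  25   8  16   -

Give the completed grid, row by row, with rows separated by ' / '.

Column 4 is already complete: 2 + 13 + 24 + 10 + 16 = 65, so that is the magic constant.
Using row 5: 12 + 25 + 8 + 16 + ? → (5,5) = 65 − 61 = 4.
Column 5: 21 + 7 + 18 + 4 + ? = 65, so (1,5) = 15.
Main diagonal: 17 + 11 + 10 + 4 + ? = 65, so (1,1) = 23.
Using anti-diagonal: 15 + 13 + 11 + 12 + ? → (4,2) = 65 − 51 = 14.
Row 1: 23 + 19 + 2 + 15 + ? = 65, so (1,2) = 6.
The remaining cell in row 4 is (4,3) = 65 − 43 = 22.
From column 2, 65 − (6 + 17 + 14 + 25) gives (3,2) = 3.
Column 3: 19 + 11 + 22 + 8 + ? = 65, so (2,3) = 5.
Row 2 needs 65; the known cells sum to 56, so (2,1) = 9.
From row 3, 65 − (3 + 11 + 24 + 7) gives (3,1) = 20.

23 6 19 2 15 / 9 17 5 13 21 / 20 3 11 24 7 / 1 14 22 10 18 / 12 25 8 16 4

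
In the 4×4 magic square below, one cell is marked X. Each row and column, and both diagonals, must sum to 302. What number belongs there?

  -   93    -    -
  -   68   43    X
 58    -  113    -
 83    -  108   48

103

The remaining cell in row 4 is (4,2) = 302 − 239 = 63.
The remaining cell in column 2 is (3,2) = 302 − 224 = 78.
Column 3 needs 302; the known cells sum to 264, so (1,3) = 38.
Main diagonal needs 302; the known cells sum to 229, so (1,1) = 73.
From anti-diagonal, 302 − (43 + 78 + 83) gives (1,4) = 98.
Row 3: 58 + 78 + 113 + ? = 302, so (3,4) = 53.
Column 1 must total 302; the given cells sum to 214, so (2,1) = 88.
Column 4: 98 + 53 + 48 + ? = 302, so (2,4) = 103.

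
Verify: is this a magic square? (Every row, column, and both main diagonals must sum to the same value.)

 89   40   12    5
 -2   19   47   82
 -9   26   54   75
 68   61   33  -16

Yes

Row 1: 89 + 40 + 12 + 5 = 146.
Row 2: -2 + 19 + 47 + 82 = 146.
Row 3: -9 + 26 + 54 + 75 = 146.
Row 4: 68 + 61 + 33 + (-16) = 146.
Column 1: 89 + (-2) + (-9) + 68 = 146.
Column 2: 40 + 19 + 26 + 61 = 146.
Column 3: 12 + 47 + 54 + 33 = 146.
Column 4: 5 + 82 + 75 + (-16) = 146.
Main diagonal: 89 + 19 + 54 + (-16) = 146.
Anti-diagonal: 5 + 47 + 26 + 68 = 146.
All lines sum to 146.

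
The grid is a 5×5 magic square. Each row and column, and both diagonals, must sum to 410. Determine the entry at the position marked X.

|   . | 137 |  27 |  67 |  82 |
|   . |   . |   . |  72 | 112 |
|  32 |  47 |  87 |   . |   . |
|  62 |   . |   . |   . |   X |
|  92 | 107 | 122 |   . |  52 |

From row 1, 410 − (137 + 27 + 67 + 82) gives (1,1) = 97.
From row 5, 410 − (92 + 107 + 122 + 52) gives (5,4) = 37.
Column 1: 97 + 32 + 62 + 92 + ? = 410, so (2,1) = 127.
Anti-diagonal must total 410; the given cells sum to 333, so (4,2) = 77.
Column 2 must total 410; the given cells sum to 368, so (2,2) = 42.
From main diagonal, 410 − (97 + 42 + 87 + 52) gives (4,4) = 132.
Row 2 must total 410; the given cells sum to 353, so (2,3) = 57.
Column 3 must total 410; the given cells sum to 293, so (4,3) = 117.
Using column 4: 67 + 72 + 132 + 37 + ? → (3,4) = 410 − 308 = 102.
The remaining cell in row 3 is (3,5) = 410 − 268 = 142.
Row 4 must total 410; the given cells sum to 388, so (4,5) = 22.

22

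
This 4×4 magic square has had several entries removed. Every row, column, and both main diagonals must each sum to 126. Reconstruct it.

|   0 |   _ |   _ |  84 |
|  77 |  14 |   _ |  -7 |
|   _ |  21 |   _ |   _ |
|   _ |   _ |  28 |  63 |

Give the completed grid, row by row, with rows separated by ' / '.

Row 2: 77 + 14 + (-7) + ? = 126, so (2,3) = 42.
Column 4 must total 126; the given cells sum to 140, so (3,4) = -14.
Main diagonal: 0 + 14 + 63 + ? = 126, so (3,3) = 49.
Anti-diagonal must total 126; the given cells sum to 147, so (4,1) = -21.
Row 3: 21 + 49 + (-14) + ? = 126, so (3,1) = 70.
Row 4: -21 + 28 + 63 + ? = 126, so (4,2) = 56.
The remaining cell in column 2 is (1,2) = 126 − 91 = 35.
Column 3 must total 126; the given cells sum to 119, so (1,3) = 7.

0 35 7 84 / 77 14 42 -7 / 70 21 49 -14 / -21 56 28 63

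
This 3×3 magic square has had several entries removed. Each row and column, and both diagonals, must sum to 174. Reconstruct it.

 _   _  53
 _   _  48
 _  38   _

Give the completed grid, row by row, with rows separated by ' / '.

Column 3 must total 174; the given cells sum to 101, so (3,3) = 73.
The remaining cell in row 3 is (3,1) = 174 − 111 = 63.
Using anti-diagonal: 53 + 63 + ? → (2,2) = 174 − 116 = 58.
From row 2, 174 − (58 + 48) gives (2,1) = 68.
The remaining cell in column 1 is (1,1) = 174 − 131 = 43.
Column 2: 58 + 38 + ? = 174, so (1,2) = 78.

43 78 53 / 68 58 48 / 63 38 73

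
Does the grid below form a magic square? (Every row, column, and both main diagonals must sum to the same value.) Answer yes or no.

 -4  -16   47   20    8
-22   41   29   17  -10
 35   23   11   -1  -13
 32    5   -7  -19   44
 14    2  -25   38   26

Row 1: -4 + (-16) + 47 + 20 + 8 = 55.
Row 2: -22 + 41 + 29 + 17 + (-10) = 55.
Row 3: 35 + 23 + 11 + (-1) + (-13) = 55.
Row 4: 32 + 5 + (-7) + (-19) + 44 = 55.
Row 5: 14 + 2 + (-25) + 38 + 26 = 55.
Column 1: -4 + (-22) + 35 + 32 + 14 = 55.
Column 2: -16 + 41 + 23 + 5 + 2 = 55.
Column 3: 47 + 29 + 11 + (-7) + (-25) = 55.
Column 4: 20 + 17 + (-1) + (-19) + 38 = 55.
Column 5: 8 + (-10) + (-13) + 44 + 26 = 55.
Main diagonal: -4 + 41 + 11 + (-19) + 26 = 55.
Anti-diagonal: 8 + 17 + 11 + 5 + 14 = 55.
All lines sum to 55.

Yes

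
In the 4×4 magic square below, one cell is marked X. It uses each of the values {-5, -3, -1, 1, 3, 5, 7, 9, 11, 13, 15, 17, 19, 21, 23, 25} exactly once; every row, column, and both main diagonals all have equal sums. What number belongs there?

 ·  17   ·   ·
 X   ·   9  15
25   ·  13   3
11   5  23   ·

-3

The 16 entries sum to 160, so each line sums to 160/4 = 40.
From row 3, 40 − (25 + 13 + 3) gives (3,2) = -1.
Row 4 needs 40; the known cells sum to 39, so (4,4) = 1.
Using column 2: 17 + (-1) + 5 + ? → (2,2) = 40 − 21 = 19.
The remaining cell in column 3 is (1,3) = 40 − 45 = -5.
Column 4: 15 + 3 + 1 + ? = 40, so (1,4) = 21.
Using main diagonal: 19 + 13 + 1 + ? → (1,1) = 40 − 33 = 7.
Row 2 needs 40; the known cells sum to 43, so (2,1) = -3.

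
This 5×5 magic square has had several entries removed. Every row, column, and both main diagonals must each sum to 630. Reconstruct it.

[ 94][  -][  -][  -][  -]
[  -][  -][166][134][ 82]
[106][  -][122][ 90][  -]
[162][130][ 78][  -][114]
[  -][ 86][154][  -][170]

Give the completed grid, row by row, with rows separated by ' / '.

94 142 110 158 126 / 150 98 166 134 82 / 106 174 122 90 138 / 162 130 78 146 114 / 118 86 154 102 170

Row 4: 162 + 130 + 78 + 114 + ? = 630, so (4,4) = 146.
The remaining cell in column 3 is (1,3) = 630 − 520 = 110.
Main diagonal must total 630; the given cells sum to 532, so (2,2) = 98.
Row 2 needs 630; the known cells sum to 480, so (2,1) = 150.
Column 1 needs 630; the known cells sum to 512, so (5,1) = 118.
From anti-diagonal, 630 − (134 + 122 + 130 + 118) gives (1,5) = 126.
The remaining cell in row 5 is (5,4) = 630 − 528 = 102.
Column 4: 134 + 90 + 146 + 102 + ? = 630, so (1,4) = 158.
Using column 5: 126 + 82 + 114 + 170 + ? → (3,5) = 630 − 492 = 138.
Using row 1: 94 + 110 + 158 + 126 + ? → (1,2) = 630 − 488 = 142.
The remaining cell in row 3 is (3,2) = 630 − 456 = 174.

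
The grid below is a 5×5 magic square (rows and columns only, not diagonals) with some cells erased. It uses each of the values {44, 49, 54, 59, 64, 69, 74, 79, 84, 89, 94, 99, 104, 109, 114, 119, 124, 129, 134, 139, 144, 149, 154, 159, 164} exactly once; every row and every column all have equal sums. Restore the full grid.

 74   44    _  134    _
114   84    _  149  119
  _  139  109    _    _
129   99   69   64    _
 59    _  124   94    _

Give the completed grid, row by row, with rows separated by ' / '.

74 44 164 134 104 / 114 84 54 149 119 / 144 139 109 79 49 / 129 99 69 64 159 / 59 154 124 94 89

The 25 entries sum to 2600, so each line sums to 2600/5 = 520.
Row 2 needs 520; the known cells sum to 466, so (2,3) = 54.
From row 4, 520 − (129 + 99 + 69 + 64) gives (4,5) = 159.
Column 1 needs 520; the known cells sum to 376, so (3,1) = 144.
Column 2 must total 520; the given cells sum to 366, so (5,2) = 154.
Column 3 needs 520; the known cells sum to 356, so (1,3) = 164.
The remaining cell in column 4 is (3,4) = 520 − 441 = 79.
Row 1: 74 + 44 + 164 + 134 + ? = 520, so (1,5) = 104.
From row 3, 520 − (144 + 139 + 109 + 79) gives (3,5) = 49.
Row 5 must total 520; the given cells sum to 431, so (5,5) = 89.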